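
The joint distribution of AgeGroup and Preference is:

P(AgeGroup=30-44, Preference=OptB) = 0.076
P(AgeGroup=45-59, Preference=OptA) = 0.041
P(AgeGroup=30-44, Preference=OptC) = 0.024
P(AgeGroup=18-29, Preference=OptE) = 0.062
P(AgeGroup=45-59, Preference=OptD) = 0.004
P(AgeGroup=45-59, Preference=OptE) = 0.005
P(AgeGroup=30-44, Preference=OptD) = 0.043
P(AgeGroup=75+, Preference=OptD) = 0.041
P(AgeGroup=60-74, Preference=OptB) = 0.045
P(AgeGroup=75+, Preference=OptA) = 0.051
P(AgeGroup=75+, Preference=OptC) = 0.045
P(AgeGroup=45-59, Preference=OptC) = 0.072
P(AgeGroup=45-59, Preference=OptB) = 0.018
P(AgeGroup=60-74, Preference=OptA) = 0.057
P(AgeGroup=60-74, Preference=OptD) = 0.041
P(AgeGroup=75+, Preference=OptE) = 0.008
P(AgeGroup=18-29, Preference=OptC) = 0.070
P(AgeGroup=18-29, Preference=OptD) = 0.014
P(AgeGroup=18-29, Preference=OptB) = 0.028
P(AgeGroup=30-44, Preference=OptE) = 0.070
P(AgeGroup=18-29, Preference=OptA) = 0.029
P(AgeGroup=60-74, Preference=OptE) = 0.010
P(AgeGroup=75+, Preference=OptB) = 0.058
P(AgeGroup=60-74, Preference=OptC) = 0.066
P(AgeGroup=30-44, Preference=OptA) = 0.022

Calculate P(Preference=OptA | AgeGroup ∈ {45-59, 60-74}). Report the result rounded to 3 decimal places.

0.273

P(AgeGroup=45-59) = 0.041 + 0.018 + 0.072 + 0.004 + 0.005 = 0.140.
P(AgeGroup=60-74) = 0.057 + 0.045 + 0.066 + 0.041 + 0.010 = 0.219.
P(AgeGroup ∈ {45-59, 60-74}) = 0.140 + 0.219 = 0.359; P(Preference=OptA, AgeGroup ∈ {45-59, 60-74}) = 0.041 + 0.057 = 0.098.
P(Preference=OptA | AgeGroup ∈ {45-59, 60-74}) = 0.098/0.359 = 0.273.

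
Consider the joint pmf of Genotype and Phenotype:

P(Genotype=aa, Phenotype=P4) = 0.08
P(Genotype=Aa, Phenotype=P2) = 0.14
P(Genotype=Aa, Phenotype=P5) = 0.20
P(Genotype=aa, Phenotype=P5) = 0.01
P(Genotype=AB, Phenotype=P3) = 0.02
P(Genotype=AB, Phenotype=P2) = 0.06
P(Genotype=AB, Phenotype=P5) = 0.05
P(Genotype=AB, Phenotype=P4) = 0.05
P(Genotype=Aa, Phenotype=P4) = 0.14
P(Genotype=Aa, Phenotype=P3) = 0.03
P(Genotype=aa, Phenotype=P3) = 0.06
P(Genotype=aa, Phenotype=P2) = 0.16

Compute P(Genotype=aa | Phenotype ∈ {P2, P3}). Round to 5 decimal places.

P(Phenotype=P2) = 0.14 + 0.16 + 0.06 = 0.36.
P(Phenotype=P3) = 0.03 + 0.06 + 0.02 = 0.11.
P(Phenotype ∈ {P2, P3}) = 0.36 + 0.11 = 0.47; P(Genotype=aa, Phenotype ∈ {P2, P3}) = 0.16 + 0.06 = 0.22.
P(Genotype=aa | Phenotype ∈ {P2, P3}) = 0.22/0.47 = 0.46809.

0.46809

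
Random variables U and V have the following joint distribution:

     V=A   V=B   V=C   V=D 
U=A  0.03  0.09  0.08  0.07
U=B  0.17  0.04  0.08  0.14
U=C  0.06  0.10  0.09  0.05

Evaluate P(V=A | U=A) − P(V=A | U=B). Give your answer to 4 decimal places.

P(U=A) = 0.03 + 0.09 + 0.08 + 0.07 = 0.27; P(V=A | U=A) = 0.03/0.27 = 0.11111.
P(U=B) = 0.17 + 0.04 + 0.08 + 0.14 = 0.43; P(V=A | U=B) = 0.17/0.43 = 0.39535.
Difference = -0.2842.

-0.2842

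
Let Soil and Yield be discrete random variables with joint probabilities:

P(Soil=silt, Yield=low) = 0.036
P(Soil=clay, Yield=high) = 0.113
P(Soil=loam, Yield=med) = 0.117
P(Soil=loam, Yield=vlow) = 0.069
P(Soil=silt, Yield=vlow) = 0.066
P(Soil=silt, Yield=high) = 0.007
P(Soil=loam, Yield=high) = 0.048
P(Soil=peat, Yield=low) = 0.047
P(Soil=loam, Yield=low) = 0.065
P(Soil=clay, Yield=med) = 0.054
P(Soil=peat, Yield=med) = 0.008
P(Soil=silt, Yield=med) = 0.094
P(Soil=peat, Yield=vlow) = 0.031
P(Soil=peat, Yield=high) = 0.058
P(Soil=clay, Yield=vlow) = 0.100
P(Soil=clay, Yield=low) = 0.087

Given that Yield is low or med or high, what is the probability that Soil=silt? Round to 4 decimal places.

0.1866

P(Yield=low) = 0.065 + 0.087 + 0.036 + 0.047 = 0.235.
P(Yield=med) = 0.117 + 0.054 + 0.094 + 0.008 = 0.273.
P(Yield=high) = 0.048 + 0.113 + 0.007 + 0.058 = 0.226.
P(Yield ∈ {low, med, high}) = 0.235 + 0.273 + 0.226 = 0.734; P(Soil=silt, Yield ∈ {low, med, high}) = 0.036 + 0.094 + 0.007 = 0.137.
P(Soil=silt | Yield ∈ {low, med, high}) = 0.137/0.734 = 0.1866.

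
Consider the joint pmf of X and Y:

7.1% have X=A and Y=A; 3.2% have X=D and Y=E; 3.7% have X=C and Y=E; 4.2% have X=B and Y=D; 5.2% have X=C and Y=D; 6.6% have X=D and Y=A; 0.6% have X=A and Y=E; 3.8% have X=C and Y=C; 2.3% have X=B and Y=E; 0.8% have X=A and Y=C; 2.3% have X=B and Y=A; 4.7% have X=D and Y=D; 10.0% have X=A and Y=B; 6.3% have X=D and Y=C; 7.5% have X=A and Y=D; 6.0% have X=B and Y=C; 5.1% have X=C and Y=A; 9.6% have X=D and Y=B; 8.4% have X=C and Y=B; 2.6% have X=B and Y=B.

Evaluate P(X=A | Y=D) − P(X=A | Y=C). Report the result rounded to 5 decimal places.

0.29988

P(Y=D) = 0.075 + 0.042 + 0.052 + 0.047 = 0.216; P(X=A | Y=D) = 0.075/0.216 = 0.347222.
P(Y=C) = 0.008 + 0.060 + 0.038 + 0.063 = 0.169; P(X=A | Y=C) = 0.008/0.169 = 0.047337.
Difference = 0.29988.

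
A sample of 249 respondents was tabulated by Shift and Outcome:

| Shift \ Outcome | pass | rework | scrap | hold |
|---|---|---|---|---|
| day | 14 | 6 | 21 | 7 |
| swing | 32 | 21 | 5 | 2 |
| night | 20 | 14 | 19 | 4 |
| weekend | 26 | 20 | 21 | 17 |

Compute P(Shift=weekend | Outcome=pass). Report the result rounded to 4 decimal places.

0.2826

Total with Outcome=pass: 14 + 32 + 20 + 26 = 92.
P(Shift=weekend | Outcome=pass) = 26/92 = 0.2826.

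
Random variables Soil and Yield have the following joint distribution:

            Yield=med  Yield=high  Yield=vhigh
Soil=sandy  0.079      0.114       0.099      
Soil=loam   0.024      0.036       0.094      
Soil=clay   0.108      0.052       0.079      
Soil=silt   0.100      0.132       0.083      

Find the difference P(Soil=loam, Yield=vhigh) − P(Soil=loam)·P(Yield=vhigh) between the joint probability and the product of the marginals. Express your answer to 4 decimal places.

P(Soil=loam) = 0.024 + 0.036 + 0.094 = 0.154.
P(Yield=vhigh) = 0.099 + 0.094 + 0.079 + 0.083 = 0.355.
P(Soil=loam, Yield=vhigh) − P(Soil=loam)P(Yield=vhigh) = 0.094 − 0.154×0.355 = 0.0393.

0.0393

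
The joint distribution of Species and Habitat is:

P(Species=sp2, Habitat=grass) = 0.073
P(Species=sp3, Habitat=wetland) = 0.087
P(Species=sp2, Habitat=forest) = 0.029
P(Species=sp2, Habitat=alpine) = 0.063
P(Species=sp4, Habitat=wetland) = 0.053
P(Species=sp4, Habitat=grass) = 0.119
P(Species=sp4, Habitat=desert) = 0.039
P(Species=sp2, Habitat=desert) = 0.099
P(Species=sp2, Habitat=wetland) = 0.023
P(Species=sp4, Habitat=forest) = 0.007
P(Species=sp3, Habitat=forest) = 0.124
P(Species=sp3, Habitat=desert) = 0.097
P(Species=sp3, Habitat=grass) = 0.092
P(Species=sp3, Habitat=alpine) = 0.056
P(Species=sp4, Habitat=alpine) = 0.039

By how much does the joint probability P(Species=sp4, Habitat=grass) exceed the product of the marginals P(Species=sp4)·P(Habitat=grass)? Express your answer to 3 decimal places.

P(Species=sp4) = 0.007 + 0.119 + 0.053 + 0.039 + 0.039 = 0.257.
P(Habitat=grass) = 0.073 + 0.092 + 0.119 = 0.284.
P(Species=sp4, Habitat=grass) − P(Species=sp4)P(Habitat=grass) = 0.119 − 0.257×0.284 = 0.046.

0.046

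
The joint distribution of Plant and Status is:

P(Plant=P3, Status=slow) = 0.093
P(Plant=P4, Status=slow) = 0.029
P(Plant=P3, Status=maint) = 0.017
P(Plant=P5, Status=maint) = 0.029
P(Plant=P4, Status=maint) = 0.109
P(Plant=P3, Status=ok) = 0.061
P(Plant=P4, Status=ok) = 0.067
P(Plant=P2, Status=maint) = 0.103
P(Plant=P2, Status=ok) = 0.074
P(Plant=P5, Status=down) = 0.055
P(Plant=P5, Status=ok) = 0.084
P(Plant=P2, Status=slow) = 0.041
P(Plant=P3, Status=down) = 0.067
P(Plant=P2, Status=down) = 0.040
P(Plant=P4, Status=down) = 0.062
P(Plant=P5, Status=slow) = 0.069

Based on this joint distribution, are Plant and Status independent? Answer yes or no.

no

P(Plant=P3) = 0.238 and P(Status=maint) = 0.258, so their product is 0.06140, but P(Plant=P3, Status=maint) = 0.017. Since these differ, Plant and Status are not independent.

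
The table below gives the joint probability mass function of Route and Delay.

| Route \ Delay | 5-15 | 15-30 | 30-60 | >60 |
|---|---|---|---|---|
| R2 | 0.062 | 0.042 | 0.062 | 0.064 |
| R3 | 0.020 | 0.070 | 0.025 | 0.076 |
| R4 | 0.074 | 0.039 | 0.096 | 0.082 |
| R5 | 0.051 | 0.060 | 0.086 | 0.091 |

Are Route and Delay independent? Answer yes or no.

no

P(Route=R3) = 0.191 and P(Delay=15-30) = 0.211, so their product is 0.04030, but P(Route=R3, Delay=15-30) = 0.070. Since these differ, Route and Delay are not independent.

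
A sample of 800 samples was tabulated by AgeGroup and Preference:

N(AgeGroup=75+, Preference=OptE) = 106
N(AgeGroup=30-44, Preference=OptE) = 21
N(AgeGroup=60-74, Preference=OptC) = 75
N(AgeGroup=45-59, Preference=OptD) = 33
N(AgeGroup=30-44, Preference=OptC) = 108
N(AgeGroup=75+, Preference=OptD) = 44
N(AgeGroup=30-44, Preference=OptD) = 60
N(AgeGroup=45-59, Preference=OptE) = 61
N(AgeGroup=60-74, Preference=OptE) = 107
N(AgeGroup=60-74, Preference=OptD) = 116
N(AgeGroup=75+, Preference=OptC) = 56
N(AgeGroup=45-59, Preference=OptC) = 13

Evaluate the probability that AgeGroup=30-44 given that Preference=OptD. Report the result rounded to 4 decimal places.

0.2372

Total with Preference=OptD: 60 + 33 + 116 + 44 = 253.
P(AgeGroup=30-44 | Preference=OptD) = 60/253 = 0.2372.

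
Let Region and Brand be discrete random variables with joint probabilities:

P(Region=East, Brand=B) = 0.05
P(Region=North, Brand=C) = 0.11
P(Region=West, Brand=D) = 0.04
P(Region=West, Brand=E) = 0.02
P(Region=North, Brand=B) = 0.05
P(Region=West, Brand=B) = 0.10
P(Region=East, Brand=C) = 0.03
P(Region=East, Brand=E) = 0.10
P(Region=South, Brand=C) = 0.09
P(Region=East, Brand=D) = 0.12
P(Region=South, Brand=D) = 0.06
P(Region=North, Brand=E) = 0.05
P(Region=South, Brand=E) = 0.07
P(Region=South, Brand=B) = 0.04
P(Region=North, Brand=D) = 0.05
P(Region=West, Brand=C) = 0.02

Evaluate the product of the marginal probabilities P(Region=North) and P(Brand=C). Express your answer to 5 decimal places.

0.06500

P(Region=North) = 0.05 + 0.11 + 0.05 + 0.05 = 0.26.
P(Brand=C) = 0.11 + 0.09 + 0.03 + 0.02 = 0.25.
Product: 0.26 × 0.25 = 0.06500.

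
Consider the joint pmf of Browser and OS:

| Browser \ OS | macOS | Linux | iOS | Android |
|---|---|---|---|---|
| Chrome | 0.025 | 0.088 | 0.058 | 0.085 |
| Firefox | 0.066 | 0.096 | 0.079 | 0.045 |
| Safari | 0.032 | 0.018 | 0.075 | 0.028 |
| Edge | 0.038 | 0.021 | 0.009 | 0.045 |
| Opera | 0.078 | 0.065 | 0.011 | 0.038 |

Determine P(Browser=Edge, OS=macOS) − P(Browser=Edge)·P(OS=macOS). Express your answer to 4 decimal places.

P(Browser=Edge) = 0.038 + 0.021 + 0.009 + 0.045 = 0.113.
P(OS=macOS) = 0.025 + 0.066 + 0.032 + 0.038 + 0.078 = 0.239.
P(Browser=Edge, OS=macOS) − P(Browser=Edge)P(OS=macOS) = 0.038 − 0.113×0.239 = 0.0110.

0.0110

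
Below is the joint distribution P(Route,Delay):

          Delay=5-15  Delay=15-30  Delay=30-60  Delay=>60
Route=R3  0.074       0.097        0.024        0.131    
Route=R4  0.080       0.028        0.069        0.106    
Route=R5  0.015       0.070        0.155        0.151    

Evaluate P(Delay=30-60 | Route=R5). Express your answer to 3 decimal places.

P(Route=R5) = 0.015 + 0.070 + 0.155 + 0.151 = 0.391.
P(Delay=30-60 | Route=R5) = 0.155/0.391 = 0.396.

0.396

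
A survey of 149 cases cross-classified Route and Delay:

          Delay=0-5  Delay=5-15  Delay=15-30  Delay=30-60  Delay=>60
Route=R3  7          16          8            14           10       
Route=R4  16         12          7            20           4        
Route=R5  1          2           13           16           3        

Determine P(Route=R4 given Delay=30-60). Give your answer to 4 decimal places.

0.4000

Total with Delay=30-60: 14 + 20 + 16 = 50.
P(Route=R4 | Delay=30-60) = 20/50 = 0.4000.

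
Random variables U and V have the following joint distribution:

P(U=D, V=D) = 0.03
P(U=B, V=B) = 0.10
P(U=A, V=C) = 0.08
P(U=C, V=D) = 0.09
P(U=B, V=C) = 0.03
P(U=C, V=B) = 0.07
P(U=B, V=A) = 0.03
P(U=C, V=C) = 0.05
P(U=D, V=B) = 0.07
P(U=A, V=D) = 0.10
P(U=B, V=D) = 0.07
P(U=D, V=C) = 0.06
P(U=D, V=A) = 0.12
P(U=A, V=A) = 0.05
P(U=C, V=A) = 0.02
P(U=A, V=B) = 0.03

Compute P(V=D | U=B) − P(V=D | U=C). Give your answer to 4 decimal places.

P(U=B) = 0.03 + 0.10 + 0.03 + 0.07 = 0.23; P(V=D | U=B) = 0.07/0.23 = 0.30435.
P(U=C) = 0.02 + 0.07 + 0.05 + 0.09 = 0.23; P(V=D | U=C) = 0.09/0.23 = 0.39130.
Difference = -0.0870.

-0.0870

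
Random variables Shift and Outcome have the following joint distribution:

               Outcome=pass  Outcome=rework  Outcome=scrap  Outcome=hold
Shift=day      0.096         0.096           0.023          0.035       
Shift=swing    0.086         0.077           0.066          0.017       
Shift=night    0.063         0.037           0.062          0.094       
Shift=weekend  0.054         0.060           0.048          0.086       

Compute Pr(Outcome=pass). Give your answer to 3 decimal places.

0.299

P(Outcome=pass) = 0.096 + 0.086 + 0.063 + 0.054 = 0.299.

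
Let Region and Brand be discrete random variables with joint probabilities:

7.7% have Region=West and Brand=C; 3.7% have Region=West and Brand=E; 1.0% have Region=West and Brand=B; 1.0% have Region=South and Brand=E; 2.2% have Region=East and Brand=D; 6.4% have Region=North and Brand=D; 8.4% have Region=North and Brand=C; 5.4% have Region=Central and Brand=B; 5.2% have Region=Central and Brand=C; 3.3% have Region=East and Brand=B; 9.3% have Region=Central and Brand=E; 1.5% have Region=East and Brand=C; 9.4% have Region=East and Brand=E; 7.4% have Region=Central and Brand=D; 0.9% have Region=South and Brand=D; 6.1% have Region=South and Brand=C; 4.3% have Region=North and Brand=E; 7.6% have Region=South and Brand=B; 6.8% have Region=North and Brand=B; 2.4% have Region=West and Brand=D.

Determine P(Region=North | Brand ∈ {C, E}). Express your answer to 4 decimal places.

P(Brand=C) = 0.084 + 0.061 + 0.015 + 0.077 + 0.052 = 0.289.
P(Brand=E) = 0.043 + 0.010 + 0.094 + 0.037 + 0.093 = 0.277.
P(Brand ∈ {C, E}) = 0.289 + 0.277 = 0.566; P(Region=North, Brand ∈ {C, E}) = 0.084 + 0.043 = 0.127.
P(Region=North | Brand ∈ {C, E}) = 0.127/0.566 = 0.2244.

0.2244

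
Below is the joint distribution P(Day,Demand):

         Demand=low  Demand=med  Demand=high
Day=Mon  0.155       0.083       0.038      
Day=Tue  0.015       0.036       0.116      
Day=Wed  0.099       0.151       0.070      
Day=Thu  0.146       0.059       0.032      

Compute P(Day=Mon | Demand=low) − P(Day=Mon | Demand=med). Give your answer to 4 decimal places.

P(Demand=low) = 0.155 + 0.015 + 0.099 + 0.146 = 0.415; P(Day=Mon | Demand=low) = 0.155/0.415 = 0.37349.
P(Demand=med) = 0.083 + 0.036 + 0.151 + 0.059 = 0.329; P(Day=Mon | Demand=med) = 0.083/0.329 = 0.25228.
Difference = 0.1212.

0.1212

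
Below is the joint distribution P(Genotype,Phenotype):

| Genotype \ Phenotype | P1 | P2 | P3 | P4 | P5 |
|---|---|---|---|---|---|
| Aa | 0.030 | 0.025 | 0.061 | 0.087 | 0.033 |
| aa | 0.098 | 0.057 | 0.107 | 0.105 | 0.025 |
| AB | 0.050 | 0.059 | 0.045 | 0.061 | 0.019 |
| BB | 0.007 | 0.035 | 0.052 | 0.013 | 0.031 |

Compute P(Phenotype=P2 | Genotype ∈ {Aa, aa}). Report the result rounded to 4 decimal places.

0.1306

P(Genotype=Aa) = 0.030 + 0.025 + 0.061 + 0.087 + 0.033 = 0.236.
P(Genotype=aa) = 0.098 + 0.057 + 0.107 + 0.105 + 0.025 = 0.392.
P(Genotype ∈ {Aa, aa}) = 0.236 + 0.392 = 0.628; P(Phenotype=P2, Genotype ∈ {Aa, aa}) = 0.025 + 0.057 = 0.082.
P(Phenotype=P2 | Genotype ∈ {Aa, aa}) = 0.082/0.628 = 0.1306.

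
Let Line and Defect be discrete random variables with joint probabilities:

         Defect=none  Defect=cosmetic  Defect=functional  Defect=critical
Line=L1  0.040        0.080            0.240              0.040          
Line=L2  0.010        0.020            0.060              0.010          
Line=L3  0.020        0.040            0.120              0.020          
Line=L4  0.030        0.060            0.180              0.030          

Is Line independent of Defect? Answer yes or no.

yes

Every cell satisfies P(Line,Defect) = P(Line)·P(Defect). For instance P(Line=L2) = 0.100, P(Defect=none) = 0.100, and 0.100×0.100 = 0.010 matches the joint entry. So Line and Defect are independent.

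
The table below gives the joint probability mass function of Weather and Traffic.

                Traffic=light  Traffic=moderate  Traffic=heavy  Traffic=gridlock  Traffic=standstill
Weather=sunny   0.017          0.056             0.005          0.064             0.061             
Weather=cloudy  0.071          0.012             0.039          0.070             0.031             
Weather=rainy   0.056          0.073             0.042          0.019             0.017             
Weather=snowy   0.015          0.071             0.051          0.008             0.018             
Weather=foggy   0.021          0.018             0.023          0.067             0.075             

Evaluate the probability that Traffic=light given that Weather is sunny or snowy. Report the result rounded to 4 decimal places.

P(Weather=sunny) = 0.017 + 0.056 + 0.005 + 0.064 + 0.061 = 0.203.
P(Weather=snowy) = 0.015 + 0.071 + 0.051 + 0.008 + 0.018 = 0.163.
P(Weather ∈ {sunny, snowy}) = 0.203 + 0.163 = 0.366; P(Traffic=light, Weather ∈ {sunny, snowy}) = 0.017 + 0.015 = 0.032.
P(Traffic=light | Weather ∈ {sunny, snowy}) = 0.032/0.366 = 0.0874.

0.0874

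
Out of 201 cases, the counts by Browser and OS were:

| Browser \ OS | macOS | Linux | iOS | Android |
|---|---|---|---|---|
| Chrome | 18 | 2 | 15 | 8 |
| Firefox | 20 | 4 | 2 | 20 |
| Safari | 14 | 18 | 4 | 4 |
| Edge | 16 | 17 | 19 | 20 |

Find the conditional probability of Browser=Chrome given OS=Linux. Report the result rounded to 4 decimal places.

Total with OS=Linux: 2 + 4 + 18 + 17 = 41.
P(Browser=Chrome | OS=Linux) = 2/41 = 0.0488.

0.0488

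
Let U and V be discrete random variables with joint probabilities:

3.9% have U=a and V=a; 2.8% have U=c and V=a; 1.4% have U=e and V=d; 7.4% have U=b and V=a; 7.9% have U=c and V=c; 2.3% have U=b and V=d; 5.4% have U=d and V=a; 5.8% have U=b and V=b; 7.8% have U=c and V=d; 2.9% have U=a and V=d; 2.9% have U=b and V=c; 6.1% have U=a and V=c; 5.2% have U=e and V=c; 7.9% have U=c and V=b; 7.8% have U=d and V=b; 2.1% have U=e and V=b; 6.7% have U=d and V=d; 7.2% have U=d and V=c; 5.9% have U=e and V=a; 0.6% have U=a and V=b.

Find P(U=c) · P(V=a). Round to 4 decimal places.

0.0671

P(U=c) = 0.028 + 0.079 + 0.079 + 0.078 = 0.264.
P(V=a) = 0.039 + 0.074 + 0.028 + 0.054 + 0.059 = 0.254.
Product: 0.264 × 0.254 = 0.0671.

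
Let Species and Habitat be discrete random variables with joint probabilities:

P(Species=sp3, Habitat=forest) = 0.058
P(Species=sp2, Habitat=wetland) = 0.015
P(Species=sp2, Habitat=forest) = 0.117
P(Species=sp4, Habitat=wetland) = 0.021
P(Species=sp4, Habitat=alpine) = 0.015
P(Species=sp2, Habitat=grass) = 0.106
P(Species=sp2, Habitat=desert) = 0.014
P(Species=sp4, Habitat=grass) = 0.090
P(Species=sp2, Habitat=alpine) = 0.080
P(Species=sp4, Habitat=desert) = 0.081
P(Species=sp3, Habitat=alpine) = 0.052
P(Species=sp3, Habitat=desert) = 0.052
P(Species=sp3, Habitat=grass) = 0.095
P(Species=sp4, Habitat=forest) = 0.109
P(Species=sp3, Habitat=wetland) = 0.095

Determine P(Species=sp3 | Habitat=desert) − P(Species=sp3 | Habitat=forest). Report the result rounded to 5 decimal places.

P(Habitat=desert) = 0.014 + 0.052 + 0.081 = 0.147; P(Species=sp3 | Habitat=desert) = 0.052/0.147 = 0.353741.
P(Habitat=forest) = 0.117 + 0.058 + 0.109 = 0.284; P(Species=sp3 | Habitat=forest) = 0.058/0.284 = 0.204225.
Difference = 0.14952.

0.14952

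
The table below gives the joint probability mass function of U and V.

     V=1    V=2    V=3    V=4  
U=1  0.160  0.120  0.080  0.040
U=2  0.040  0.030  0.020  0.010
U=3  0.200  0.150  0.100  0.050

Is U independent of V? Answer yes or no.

Every cell satisfies P(U,V) = P(U)·P(V). For instance P(U=2) = 0.100, P(V=4) = 0.100, and 0.100×0.100 = 0.010 matches the joint entry. So U and V are independent.

yes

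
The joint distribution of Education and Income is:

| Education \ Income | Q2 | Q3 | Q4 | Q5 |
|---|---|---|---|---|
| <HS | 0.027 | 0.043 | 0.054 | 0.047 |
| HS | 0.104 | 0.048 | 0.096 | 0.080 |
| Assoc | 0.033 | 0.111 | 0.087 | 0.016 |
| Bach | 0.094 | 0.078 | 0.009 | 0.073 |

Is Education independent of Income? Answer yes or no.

no

P(Education=Bach) = 0.254 and P(Income=Q4) = 0.246, so their product is 0.06248, but P(Education=Bach, Income=Q4) = 0.009. Since these differ, Education and Income are not independent.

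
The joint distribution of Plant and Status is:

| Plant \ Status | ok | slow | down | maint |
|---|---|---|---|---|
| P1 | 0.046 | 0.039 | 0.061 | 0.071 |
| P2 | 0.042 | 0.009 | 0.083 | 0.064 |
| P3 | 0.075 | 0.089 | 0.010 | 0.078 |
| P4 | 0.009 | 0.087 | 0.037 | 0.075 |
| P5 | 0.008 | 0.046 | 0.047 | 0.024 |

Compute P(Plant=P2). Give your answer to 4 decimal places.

P(Plant=P2) = 0.042 + 0.009 + 0.083 + 0.064 = 0.198.

0.1980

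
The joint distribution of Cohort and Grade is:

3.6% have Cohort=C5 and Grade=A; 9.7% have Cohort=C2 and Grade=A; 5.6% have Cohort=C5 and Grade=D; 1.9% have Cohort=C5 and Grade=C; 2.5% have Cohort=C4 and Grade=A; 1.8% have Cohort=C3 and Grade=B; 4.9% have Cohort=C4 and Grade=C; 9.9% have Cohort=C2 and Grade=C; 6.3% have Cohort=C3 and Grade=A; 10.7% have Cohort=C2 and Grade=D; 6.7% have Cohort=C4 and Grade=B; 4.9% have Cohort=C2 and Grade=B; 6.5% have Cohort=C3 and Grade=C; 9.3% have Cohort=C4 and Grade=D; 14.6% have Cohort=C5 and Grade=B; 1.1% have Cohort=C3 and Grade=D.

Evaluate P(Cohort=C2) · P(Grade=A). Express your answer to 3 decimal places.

P(Cohort=C2) = 0.097 + 0.049 + 0.099 + 0.107 = 0.352.
P(Grade=A) = 0.097 + 0.063 + 0.025 + 0.036 = 0.221.
Product: 0.352 × 0.221 = 0.078.

0.078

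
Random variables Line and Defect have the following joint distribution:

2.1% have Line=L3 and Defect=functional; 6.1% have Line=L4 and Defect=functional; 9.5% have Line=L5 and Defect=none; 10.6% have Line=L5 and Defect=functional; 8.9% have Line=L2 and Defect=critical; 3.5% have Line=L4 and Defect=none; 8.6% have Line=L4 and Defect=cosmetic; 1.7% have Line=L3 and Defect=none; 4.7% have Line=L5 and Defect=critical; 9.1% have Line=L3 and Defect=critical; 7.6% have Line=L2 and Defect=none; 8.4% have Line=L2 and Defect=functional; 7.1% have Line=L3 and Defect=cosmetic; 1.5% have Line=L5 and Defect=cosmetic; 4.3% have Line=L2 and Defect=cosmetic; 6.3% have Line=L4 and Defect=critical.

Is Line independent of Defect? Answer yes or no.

P(Line=L5) = 0.263 and P(Defect=cosmetic) = 0.215, so their product is 0.05655, but P(Line=L5, Defect=cosmetic) = 0.015. Since these differ, Line and Defect are not independent.

no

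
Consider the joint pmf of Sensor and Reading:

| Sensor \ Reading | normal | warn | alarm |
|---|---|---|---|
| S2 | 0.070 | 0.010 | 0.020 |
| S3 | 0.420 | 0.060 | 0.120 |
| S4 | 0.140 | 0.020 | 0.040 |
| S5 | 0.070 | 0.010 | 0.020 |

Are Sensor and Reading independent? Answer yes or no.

Every cell satisfies P(Sensor,Reading) = P(Sensor)·P(Reading). For instance P(Sensor=S4) = 0.200, P(Reading=normal) = 0.700, and 0.200×0.700 = 0.140 matches the joint entry. So Sensor and Reading are independent.

yes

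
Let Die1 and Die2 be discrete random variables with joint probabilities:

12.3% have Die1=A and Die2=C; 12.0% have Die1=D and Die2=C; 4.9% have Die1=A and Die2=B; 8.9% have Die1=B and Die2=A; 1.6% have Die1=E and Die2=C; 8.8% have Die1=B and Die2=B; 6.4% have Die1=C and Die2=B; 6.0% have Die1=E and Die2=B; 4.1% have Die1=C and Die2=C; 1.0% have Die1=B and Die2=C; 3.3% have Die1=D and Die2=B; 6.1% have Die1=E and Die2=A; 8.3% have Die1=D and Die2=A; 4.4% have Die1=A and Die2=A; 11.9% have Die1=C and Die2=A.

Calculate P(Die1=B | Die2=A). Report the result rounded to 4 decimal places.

0.2247

P(Die2=A) = 0.044 + 0.089 + 0.119 + 0.083 + 0.061 = 0.396.
P(Die1=B | Die2=A) = 0.089/0.396 = 0.2247.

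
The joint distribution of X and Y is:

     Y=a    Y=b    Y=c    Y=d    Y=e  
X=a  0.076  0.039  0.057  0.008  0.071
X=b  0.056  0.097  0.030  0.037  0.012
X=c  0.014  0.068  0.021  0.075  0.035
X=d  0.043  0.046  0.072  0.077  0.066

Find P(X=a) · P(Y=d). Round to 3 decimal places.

P(X=a) = 0.076 + 0.039 + 0.057 + 0.008 + 0.071 = 0.251.
P(Y=d) = 0.008 + 0.037 + 0.075 + 0.077 = 0.197.
Product: 0.251 × 0.197 = 0.049.

0.049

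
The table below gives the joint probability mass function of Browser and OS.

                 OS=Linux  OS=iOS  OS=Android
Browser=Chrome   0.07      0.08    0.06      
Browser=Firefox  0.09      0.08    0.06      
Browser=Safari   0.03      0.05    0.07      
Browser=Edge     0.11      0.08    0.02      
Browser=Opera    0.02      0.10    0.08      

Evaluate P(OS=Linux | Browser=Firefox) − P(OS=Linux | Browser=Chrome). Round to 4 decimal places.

0.0580

P(Browser=Firefox) = 0.09 + 0.08 + 0.06 = 0.23; P(OS=Linux | Browser=Firefox) = 0.09/0.23 = 0.39130.
P(Browser=Chrome) = 0.07 + 0.08 + 0.06 = 0.21; P(OS=Linux | Browser=Chrome) = 0.07/0.21 = 0.33333.
Difference = 0.0580.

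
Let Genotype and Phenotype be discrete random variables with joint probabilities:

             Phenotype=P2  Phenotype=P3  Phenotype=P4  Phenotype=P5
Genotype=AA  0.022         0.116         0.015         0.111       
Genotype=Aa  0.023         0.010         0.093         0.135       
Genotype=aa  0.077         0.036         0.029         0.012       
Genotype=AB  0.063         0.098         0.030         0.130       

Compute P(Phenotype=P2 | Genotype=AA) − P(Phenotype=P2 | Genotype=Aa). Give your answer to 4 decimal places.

P(Genotype=AA) = 0.022 + 0.116 + 0.015 + 0.111 = 0.264; P(Phenotype=P2 | Genotype=AA) = 0.022/0.264 = 0.08333.
P(Genotype=Aa) = 0.023 + 0.010 + 0.093 + 0.135 = 0.261; P(Phenotype=P2 | Genotype=Aa) = 0.023/0.261 = 0.08812.
Difference = -0.0048.

-0.0048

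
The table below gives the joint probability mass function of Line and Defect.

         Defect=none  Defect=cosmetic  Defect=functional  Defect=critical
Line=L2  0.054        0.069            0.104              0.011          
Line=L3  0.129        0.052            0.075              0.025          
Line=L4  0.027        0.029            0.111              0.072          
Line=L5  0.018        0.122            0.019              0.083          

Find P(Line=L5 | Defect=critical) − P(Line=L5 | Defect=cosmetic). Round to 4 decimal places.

P(Defect=critical) = 0.011 + 0.025 + 0.072 + 0.083 = 0.191; P(Line=L5 | Defect=critical) = 0.083/0.191 = 0.43455.
P(Defect=cosmetic) = 0.069 + 0.052 + 0.029 + 0.122 = 0.272; P(Line=L5 | Defect=cosmetic) = 0.122/0.272 = 0.44853.
Difference = -0.0140.

-0.0140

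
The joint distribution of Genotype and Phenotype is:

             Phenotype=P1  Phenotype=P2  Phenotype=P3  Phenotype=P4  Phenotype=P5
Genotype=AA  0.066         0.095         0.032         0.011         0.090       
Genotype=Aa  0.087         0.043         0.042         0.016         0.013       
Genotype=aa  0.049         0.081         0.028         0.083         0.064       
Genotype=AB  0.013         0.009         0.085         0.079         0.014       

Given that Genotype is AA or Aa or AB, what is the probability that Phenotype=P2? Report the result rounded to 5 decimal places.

P(Genotype=AA) = 0.066 + 0.095 + 0.032 + 0.011 + 0.090 = 0.294.
P(Genotype=Aa) = 0.087 + 0.043 + 0.042 + 0.016 + 0.013 = 0.201.
P(Genotype=AB) = 0.013 + 0.009 + 0.085 + 0.079 + 0.014 = 0.200.
P(Genotype ∈ {AA, Aa, AB}) = 0.294 + 0.201 + 0.200 = 0.695; P(Phenotype=P2, Genotype ∈ {AA, Aa, AB}) = 0.095 + 0.043 + 0.009 = 0.147.
P(Phenotype=P2 | Genotype ∈ {AA, Aa, AB}) = 0.147/0.695 = 0.21151.

0.21151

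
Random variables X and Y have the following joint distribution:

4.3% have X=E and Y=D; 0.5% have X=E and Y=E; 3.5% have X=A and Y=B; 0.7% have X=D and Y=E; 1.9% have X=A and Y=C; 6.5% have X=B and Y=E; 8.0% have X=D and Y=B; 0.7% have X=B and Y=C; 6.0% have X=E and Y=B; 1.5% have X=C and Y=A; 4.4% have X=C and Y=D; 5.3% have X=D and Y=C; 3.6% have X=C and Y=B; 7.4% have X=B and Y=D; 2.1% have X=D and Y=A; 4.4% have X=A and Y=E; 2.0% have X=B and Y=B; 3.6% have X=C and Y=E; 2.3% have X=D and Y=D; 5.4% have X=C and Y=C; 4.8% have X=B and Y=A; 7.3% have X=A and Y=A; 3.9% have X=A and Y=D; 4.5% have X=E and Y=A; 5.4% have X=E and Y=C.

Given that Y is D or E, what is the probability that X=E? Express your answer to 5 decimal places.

0.12632

P(Y=D) = 0.039 + 0.074 + 0.044 + 0.023 + 0.043 = 0.223.
P(Y=E) = 0.044 + 0.065 + 0.036 + 0.007 + 0.005 = 0.157.
P(Y ∈ {D, E}) = 0.223 + 0.157 = 0.380; P(X=E, Y ∈ {D, E}) = 0.043 + 0.005 = 0.048.
P(X=E | Y ∈ {D, E}) = 0.048/0.380 = 0.12632.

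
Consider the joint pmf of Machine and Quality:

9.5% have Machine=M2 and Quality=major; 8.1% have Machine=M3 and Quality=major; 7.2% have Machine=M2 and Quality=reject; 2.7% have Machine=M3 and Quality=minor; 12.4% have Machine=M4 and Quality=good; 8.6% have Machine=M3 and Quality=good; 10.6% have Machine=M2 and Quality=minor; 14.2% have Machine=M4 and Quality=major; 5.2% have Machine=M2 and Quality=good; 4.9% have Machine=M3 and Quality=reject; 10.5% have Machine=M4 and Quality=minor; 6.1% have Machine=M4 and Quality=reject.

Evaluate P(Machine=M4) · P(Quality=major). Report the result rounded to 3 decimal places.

P(Machine=M4) = 0.124 + 0.105 + 0.142 + 0.061 = 0.432.
P(Quality=major) = 0.095 + 0.081 + 0.142 = 0.318.
Product: 0.432 × 0.318 = 0.137.

0.137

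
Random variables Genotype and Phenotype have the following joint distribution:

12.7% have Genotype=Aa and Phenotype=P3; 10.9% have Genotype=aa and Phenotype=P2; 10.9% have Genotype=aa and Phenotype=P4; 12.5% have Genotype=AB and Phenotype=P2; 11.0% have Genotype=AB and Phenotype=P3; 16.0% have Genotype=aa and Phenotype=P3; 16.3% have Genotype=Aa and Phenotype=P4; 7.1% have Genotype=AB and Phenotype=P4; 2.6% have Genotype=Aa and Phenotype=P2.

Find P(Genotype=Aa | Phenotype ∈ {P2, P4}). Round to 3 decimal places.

P(Phenotype=P2) = 0.026 + 0.109 + 0.125 = 0.260.
P(Phenotype=P4) = 0.163 + 0.109 + 0.071 = 0.343.
P(Phenotype ∈ {P2, P4}) = 0.260 + 0.343 = 0.603; P(Genotype=Aa, Phenotype ∈ {P2, P4}) = 0.026 + 0.163 = 0.189.
P(Genotype=Aa | Phenotype ∈ {P2, P4}) = 0.189/0.603 = 0.313.

0.313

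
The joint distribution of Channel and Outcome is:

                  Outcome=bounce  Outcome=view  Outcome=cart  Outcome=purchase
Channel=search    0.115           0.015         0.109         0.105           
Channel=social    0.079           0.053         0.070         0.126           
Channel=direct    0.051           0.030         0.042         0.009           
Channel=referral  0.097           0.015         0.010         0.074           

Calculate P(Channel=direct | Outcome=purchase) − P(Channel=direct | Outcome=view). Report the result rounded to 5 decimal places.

P(Outcome=purchase) = 0.105 + 0.126 + 0.009 + 0.074 = 0.314; P(Channel=direct | Outcome=purchase) = 0.009/0.314 = 0.028662.
P(Outcome=view) = 0.015 + 0.053 + 0.030 + 0.015 = 0.113; P(Channel=direct | Outcome=view) = 0.030/0.113 = 0.265487.
Difference = -0.23682.

-0.23682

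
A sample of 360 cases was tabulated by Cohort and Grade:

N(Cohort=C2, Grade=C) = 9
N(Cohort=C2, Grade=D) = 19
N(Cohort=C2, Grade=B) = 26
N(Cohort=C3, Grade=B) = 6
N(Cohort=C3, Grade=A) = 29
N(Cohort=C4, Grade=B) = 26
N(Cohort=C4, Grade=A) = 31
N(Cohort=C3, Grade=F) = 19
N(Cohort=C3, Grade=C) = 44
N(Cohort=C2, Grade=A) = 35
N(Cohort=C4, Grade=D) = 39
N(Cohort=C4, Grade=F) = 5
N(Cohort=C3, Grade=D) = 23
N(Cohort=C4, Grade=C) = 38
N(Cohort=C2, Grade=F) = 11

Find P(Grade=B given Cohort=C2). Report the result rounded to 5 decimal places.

0.26000

Total with Cohort=C2: 35 + 26 + 9 + 19 + 11 = 100.
P(Grade=B | Cohort=C2) = 26/100 = 0.26000.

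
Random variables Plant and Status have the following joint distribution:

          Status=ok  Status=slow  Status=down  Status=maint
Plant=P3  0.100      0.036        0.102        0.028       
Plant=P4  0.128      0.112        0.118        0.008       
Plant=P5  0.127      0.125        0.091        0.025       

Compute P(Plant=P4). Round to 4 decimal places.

0.3660

P(Plant=P4) = 0.128 + 0.112 + 0.118 + 0.008 = 0.366.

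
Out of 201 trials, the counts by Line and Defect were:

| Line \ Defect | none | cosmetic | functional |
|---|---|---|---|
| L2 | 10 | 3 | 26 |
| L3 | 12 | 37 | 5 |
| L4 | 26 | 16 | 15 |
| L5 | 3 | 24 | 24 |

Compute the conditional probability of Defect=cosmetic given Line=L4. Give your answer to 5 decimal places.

Total with Line=L4: 26 + 16 + 15 = 57.
P(Defect=cosmetic | Line=L4) = 16/57 = 0.28070.

0.28070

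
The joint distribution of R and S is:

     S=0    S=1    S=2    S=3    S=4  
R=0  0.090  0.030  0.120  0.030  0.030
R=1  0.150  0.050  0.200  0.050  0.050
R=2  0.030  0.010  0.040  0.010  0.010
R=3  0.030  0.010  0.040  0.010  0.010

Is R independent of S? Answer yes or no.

Every cell satisfies P(R,S) = P(R)·P(S). For instance P(R=3) = 0.100, P(S=0) = 0.300, and 0.100×0.300 = 0.030 matches the joint entry. So R and S are independent.

yes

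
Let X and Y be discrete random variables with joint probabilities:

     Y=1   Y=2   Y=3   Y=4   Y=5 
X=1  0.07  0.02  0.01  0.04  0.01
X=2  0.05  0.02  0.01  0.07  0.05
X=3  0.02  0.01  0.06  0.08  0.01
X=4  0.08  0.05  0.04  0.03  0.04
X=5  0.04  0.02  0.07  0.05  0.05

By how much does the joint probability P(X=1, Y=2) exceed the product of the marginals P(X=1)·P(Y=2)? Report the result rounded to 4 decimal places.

0.0020

P(X=1) = 0.07 + 0.02 + 0.01 + 0.04 + 0.01 = 0.15.
P(Y=2) = 0.02 + 0.02 + 0.01 + 0.05 + 0.02 = 0.12.
P(X=1, Y=2) − P(X=1)P(Y=2) = 0.02 − 0.15×0.12 = 0.0020.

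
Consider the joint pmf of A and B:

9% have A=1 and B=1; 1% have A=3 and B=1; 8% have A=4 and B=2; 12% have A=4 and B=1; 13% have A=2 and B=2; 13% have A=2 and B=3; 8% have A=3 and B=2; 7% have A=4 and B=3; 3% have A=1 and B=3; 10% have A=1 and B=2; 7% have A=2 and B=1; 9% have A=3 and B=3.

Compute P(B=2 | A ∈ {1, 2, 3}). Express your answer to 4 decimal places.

0.4247

P(A=1) = 0.09 + 0.10 + 0.03 = 0.22.
P(A=2) = 0.07 + 0.13 + 0.13 = 0.33.
P(A=3) = 0.01 + 0.08 + 0.09 = 0.18.
P(A ∈ {1, 2, 3}) = 0.22 + 0.33 + 0.18 = 0.73; P(B=2, A ∈ {1, 2, 3}) = 0.10 + 0.13 + 0.08 = 0.31.
P(B=2 | A ∈ {1, 2, 3}) = 0.31/0.73 = 0.4247.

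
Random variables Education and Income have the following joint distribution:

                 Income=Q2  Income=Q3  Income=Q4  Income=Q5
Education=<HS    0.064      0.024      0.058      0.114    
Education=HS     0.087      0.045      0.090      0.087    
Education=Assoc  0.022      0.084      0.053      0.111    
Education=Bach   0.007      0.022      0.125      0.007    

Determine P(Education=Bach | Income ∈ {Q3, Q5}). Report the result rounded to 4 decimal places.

0.0587

P(Income=Q3) = 0.024 + 0.045 + 0.084 + 0.022 = 0.175.
P(Income=Q5) = 0.114 + 0.087 + 0.111 + 0.007 = 0.319.
P(Income ∈ {Q3, Q5}) = 0.175 + 0.319 = 0.494; P(Education=Bach, Income ∈ {Q3, Q5}) = 0.022 + 0.007 = 0.029.
P(Education=Bach | Income ∈ {Q3, Q5}) = 0.029/0.494 = 0.0587.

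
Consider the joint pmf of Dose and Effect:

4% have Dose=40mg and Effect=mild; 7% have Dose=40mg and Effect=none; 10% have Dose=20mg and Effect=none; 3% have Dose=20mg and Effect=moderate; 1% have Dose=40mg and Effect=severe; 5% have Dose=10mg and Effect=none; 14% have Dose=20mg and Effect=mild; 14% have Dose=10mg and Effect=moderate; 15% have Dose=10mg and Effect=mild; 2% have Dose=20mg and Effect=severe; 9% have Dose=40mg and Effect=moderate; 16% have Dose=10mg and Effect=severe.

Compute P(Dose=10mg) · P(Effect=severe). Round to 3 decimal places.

0.095

P(Dose=10mg) = 0.05 + 0.15 + 0.14 + 0.16 = 0.50.
P(Effect=severe) = 0.16 + 0.02 + 0.01 = 0.19.
Product: 0.50 × 0.19 = 0.095.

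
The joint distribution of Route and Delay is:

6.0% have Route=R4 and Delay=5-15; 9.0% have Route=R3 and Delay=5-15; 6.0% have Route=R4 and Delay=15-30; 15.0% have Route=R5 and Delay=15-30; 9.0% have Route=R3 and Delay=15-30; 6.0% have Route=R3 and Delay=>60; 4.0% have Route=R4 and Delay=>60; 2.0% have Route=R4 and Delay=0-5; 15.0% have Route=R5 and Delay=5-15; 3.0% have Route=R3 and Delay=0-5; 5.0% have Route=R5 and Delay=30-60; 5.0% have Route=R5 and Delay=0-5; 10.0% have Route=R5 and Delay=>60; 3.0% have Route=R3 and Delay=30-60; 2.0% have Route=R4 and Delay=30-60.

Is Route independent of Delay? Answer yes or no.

Every cell satisfies P(Route,Delay) = P(Route)·P(Delay). For instance P(Route=R4) = 0.200, P(Delay=30-60) = 0.100, and 0.200×0.100 = 0.020 matches the joint entry. So Route and Delay are independent.

yes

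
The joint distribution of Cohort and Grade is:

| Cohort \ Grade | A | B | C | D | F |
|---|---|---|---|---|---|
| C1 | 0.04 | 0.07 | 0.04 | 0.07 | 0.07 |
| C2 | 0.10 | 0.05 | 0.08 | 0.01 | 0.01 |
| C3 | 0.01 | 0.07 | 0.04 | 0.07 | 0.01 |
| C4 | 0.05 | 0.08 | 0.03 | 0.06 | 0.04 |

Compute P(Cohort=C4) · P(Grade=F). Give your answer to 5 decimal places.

P(Cohort=C4) = 0.05 + 0.08 + 0.03 + 0.06 + 0.04 = 0.26.
P(Grade=F) = 0.07 + 0.01 + 0.01 + 0.04 = 0.13.
Product: 0.26 × 0.13 = 0.03380.

0.03380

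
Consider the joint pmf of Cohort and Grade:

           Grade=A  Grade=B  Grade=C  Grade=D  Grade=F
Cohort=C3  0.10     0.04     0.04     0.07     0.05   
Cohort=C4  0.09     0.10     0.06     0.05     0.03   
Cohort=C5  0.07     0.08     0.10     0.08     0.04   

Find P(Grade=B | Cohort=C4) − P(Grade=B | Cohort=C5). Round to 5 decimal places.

0.08681

P(Cohort=C4) = 0.09 + 0.10 + 0.06 + 0.05 + 0.03 = 0.33; P(Grade=B | Cohort=C4) = 0.10/0.33 = 0.303030.
P(Cohort=C5) = 0.07 + 0.08 + 0.10 + 0.08 + 0.04 = 0.37; P(Grade=B | Cohort=C5) = 0.08/0.37 = 0.216216.
Difference = 0.08681.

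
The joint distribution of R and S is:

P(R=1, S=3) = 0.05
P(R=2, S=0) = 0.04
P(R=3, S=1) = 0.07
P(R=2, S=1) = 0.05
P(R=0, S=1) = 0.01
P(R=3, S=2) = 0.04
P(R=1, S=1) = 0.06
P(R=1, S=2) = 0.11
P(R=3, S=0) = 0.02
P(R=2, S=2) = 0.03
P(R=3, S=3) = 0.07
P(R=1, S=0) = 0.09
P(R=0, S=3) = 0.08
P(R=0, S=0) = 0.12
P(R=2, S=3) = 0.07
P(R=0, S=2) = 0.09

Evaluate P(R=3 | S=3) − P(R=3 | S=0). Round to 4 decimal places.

0.1852

P(S=3) = 0.08 + 0.05 + 0.07 + 0.07 = 0.27; P(R=3 | S=3) = 0.07/0.27 = 0.25926.
P(S=0) = 0.12 + 0.09 + 0.04 + 0.02 = 0.27; P(R=3 | S=0) = 0.02/0.27 = 0.07407.
Difference = 0.1852.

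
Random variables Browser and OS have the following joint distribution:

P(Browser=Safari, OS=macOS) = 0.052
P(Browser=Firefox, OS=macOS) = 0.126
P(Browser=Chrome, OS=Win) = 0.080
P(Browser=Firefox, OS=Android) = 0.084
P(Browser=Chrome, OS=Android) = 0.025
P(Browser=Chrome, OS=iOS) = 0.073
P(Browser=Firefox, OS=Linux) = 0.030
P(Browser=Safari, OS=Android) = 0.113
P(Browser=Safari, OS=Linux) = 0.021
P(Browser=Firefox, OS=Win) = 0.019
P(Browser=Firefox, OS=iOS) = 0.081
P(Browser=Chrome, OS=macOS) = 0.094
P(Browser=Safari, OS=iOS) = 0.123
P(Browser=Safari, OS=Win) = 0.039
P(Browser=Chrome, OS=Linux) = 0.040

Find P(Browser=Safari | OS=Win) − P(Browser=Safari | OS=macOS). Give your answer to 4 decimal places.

P(OS=Win) = 0.080 + 0.019 + 0.039 = 0.138; P(Browser=Safari | OS=Win) = 0.039/0.138 = 0.28261.
P(OS=macOS) = 0.094 + 0.126 + 0.052 = 0.272; P(Browser=Safari | OS=macOS) = 0.052/0.272 = 0.19118.
Difference = 0.0914.

0.0914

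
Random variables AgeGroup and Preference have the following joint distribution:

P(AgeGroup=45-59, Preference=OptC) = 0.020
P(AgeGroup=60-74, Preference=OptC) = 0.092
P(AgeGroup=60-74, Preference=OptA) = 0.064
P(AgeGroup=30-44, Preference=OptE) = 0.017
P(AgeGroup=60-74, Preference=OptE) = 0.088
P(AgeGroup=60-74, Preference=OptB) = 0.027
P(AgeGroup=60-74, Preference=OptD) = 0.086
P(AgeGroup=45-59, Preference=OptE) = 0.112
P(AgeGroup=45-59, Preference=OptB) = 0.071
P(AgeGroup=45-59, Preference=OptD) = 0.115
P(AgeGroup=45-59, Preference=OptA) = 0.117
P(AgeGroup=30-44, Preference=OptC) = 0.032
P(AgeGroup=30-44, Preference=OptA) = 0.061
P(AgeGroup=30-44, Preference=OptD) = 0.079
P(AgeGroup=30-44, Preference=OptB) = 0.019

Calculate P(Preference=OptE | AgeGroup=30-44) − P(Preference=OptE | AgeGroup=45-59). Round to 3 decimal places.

-0.176

P(AgeGroup=30-44) = 0.061 + 0.019 + 0.032 + 0.079 + 0.017 = 0.208; P(Preference=OptE | AgeGroup=30-44) = 0.017/0.208 = 0.0817.
P(AgeGroup=45-59) = 0.117 + 0.071 + 0.020 + 0.115 + 0.112 = 0.435; P(Preference=OptE | AgeGroup=45-59) = 0.112/0.435 = 0.2575.
Difference = -0.176.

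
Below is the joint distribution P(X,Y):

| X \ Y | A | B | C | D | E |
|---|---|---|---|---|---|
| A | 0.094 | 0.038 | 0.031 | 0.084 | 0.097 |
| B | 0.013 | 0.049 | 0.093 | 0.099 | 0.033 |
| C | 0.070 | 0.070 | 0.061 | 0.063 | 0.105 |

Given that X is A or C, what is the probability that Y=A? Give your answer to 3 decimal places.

P(X=A) = 0.094 + 0.038 + 0.031 + 0.084 + 0.097 = 0.344.
P(X=C) = 0.070 + 0.070 + 0.061 + 0.063 + 0.105 = 0.369.
P(X ∈ {A, C}) = 0.344 + 0.369 = 0.713; P(Y=A, X ∈ {A, C}) = 0.094 + 0.070 = 0.164.
P(Y=A | X ∈ {A, C}) = 0.164/0.713 = 0.230.

0.230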